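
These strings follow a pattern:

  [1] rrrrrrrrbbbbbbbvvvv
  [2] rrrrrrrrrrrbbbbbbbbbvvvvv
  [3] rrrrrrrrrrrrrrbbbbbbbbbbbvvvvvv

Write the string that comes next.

rrrrrrrrrrrrrrrrrbbbbbbbbbbbbbvvvvvvv

Term n consists of 3n-1 r's, followed by 2n+1 b's, followed by n+1 v's, where the shown terms are n = 3, 4, 5.
At n = 6 the blocks have lengths 17, 13, 7.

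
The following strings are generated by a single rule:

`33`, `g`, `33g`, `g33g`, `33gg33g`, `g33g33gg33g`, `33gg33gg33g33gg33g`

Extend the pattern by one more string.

g33g33gg33g33gg33gg33g33gg33g

Each term (from the third on) is the two preceding terms concatenated in order: term 3 = 33·g = 33g.
The next term joins g33g33gg33g and 33gg33gg33g33gg33g.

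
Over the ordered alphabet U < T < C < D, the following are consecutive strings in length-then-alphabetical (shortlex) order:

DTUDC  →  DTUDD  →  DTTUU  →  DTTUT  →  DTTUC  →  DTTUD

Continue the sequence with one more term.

Find the rightmost character of DTTUD below D, bump it to the next letter, and reset everything to its right to U.

DTTTU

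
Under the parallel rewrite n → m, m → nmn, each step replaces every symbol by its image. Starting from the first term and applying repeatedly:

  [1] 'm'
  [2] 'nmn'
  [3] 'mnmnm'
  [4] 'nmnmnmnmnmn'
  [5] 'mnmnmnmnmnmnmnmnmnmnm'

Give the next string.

nmnmnmnmnmnmnmnmnmnmnmnmnmnmnmnmnmnmnmnmnmn

φ(mnmnmnmnmnmnmnmnmnmnm) expands symbol-by-symbol to nmn m nmn m nmn m nmn m nmn m nmn m nmn m nmn m nmn m nmn m nmn; joining the 21 pieces gives the next term.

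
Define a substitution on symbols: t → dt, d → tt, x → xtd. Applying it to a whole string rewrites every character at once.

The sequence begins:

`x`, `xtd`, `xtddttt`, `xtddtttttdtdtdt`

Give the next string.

Rewriting the 15 symbols of xtddtttttdtdtdt one by one yields xtd dt tt tt dt dt dt dt dt tt dt tt dt tt dt; concatenated:

xtddtttttdtdtdtdtdtttdtttdtttdt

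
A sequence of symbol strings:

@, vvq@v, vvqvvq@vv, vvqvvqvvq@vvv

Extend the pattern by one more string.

Every step adds vvq to the front and v to the end of the previous string.
One more step from vvqvvqvvq@vvv gives the answer.

vvqvvqvvqvvq@vvvv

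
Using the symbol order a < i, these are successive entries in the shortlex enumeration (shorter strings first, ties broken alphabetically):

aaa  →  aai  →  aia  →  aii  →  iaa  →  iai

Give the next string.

Treat iai as a base-2 numeral over the given alphabet and add one, carrying through any trailing i's.

iia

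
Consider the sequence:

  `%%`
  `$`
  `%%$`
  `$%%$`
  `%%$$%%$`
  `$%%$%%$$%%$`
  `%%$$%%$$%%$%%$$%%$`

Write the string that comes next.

From term 3 onward, concatenate the second-to-last term with the last: %%·$ = %%$, $·%%$ = $%%$, …
Continuing: $%%$%%$$%%$ · %%$$%%$$%%$%%$$%%$ gives term 8.

$%%$%%$$%%$%%$$%%$$%%$%%$$%%$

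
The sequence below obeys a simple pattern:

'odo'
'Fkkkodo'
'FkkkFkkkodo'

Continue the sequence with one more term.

Every step adds Fkkk at the front: s(k+1) = Fkkk·s(k).
One more step from FkkkFkkkodo gives the answer.

FkkkFkkkFkkkodo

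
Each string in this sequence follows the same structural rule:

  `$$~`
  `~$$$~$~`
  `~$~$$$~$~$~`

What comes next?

s(k+1) = ~$·s(k)·$~, so each term gains ~$ as a prefix and $~ as a suffix.
Applying this once more to ~$~$$$~$~$~:

~$~$~$$$~$~$~$~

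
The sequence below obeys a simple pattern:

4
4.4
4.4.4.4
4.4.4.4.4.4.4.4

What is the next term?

4.4.4.4.4.4.4.4.4.4.4.4.4.4.4.4

Every step duplicates the string with '.' between the halves.
So the next term is two copies of 4.4.4.4.4.4.4.4 with '.' between the halves.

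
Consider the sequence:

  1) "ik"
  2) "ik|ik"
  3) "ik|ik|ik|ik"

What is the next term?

s(k+1) = s(k)·|·s(k) — each term doubles the last with '|' between the halves.
Doubling ik|ik|ik|ik with '|' between the halves:

ik|ik|ik|ik|ik|ik|ik|ik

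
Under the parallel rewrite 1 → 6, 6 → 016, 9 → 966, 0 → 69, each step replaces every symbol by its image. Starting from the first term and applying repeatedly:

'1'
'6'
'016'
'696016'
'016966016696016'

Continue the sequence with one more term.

696016966016016696016016966016696016

φ(016966016696016) expands symbol-by-symbol to 69 6 016 966 016 016 69 6 016 016 966 016 69 6 016; joining the 15 pieces gives the next term.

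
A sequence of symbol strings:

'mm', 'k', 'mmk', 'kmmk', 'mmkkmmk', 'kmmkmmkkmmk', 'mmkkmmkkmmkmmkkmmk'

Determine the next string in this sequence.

Each term (from the third on) is the two preceding terms concatenated in order: term 3 = mm·k = mmk.
So term 8 is kmmkmmkkmmk·mmkkmmkkmmkmmkkmmk.

kmmkmmkkmmkmmkkmmkkmmkmmkkmmk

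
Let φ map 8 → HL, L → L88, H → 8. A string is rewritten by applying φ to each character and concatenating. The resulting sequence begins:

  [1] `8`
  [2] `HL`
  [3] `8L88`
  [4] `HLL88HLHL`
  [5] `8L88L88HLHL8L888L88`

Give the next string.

HLL88HLHLL88HLHL8L888L88HLL88HLHLHLL88HLHL

φ(8L88L88HLHL8L888L88) expands symbol-by-symbol to HL L88 HL HL L88 HL HL 8 L88 8 L88 HL L88 HL HL HL L88 HL HL; joining the 19 pieces gives the next term.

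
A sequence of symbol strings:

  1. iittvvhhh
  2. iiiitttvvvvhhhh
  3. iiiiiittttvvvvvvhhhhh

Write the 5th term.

Reading off run lengths: i runs 2, 4, 6; t runs 2, 3, 4; v runs 2, 4, 6; h runs 3, 4, 5 — each is linear in n (n = 1, 2, …).
At n = 5 the blocks have lengths 10, 6, 10, 7.

iiiiiiiiiittttttvvvvvvvvvvhhhhhhh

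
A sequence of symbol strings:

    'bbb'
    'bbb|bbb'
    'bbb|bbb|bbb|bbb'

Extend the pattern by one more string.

Every step duplicates the string with '|' between the halves.
So the next term is two copies of bbb|bbb|bbb|bbb with '|' between the halves.

bbb|bbb|bbb|bbb|bbb|bbb|bbb|bbb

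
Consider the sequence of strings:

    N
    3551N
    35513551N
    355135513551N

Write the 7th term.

355135513551355135513551N

Every step adds 3551 at the front: s(k+1) = 3551·s(k).
From 355135513551N, 3 further steps: 355135513551N → 3551355135513551N → 35513551355135513551N → (answer).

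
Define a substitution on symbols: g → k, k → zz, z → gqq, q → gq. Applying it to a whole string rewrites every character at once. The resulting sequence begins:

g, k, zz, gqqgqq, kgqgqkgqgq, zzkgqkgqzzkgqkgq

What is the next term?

gqqgqqzzkgqzzkgqgqqgqqzzkgqzzkgq

Applying the rule to each of the 16 symbols of zzkgqkgqzzkgqkgq gives the pieces gqq gqq zz k gq zz k gq gqq gqq zz k gq zz k gq, which concatenate to the answer.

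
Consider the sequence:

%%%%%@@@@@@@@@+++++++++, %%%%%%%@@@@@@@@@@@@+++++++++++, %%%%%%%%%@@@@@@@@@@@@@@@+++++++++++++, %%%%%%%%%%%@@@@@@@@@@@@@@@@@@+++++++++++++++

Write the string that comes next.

%%%%%%%%%%%%%@@@@@@@@@@@@@@@@@@@@@+++++++++++++++++

Term n consists of 2n-1 %'s, followed by 3n @'s, followed by 2n+3 +'s, where the shown terms are n = 3, 4, 5, 6.
At n = 7 the blocks have lengths 13, 21, 17.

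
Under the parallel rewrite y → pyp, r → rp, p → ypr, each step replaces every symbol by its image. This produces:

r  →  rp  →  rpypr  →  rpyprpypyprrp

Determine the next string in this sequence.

Rewriting the 13 symbols of rpyprpypyprrp one by one yields rp ypr pyp ypr rp ypr pyp ypr pyp ypr rp rp ypr; concatenated:

rpyprpypyprrpyprpypyprpypyprrprpypr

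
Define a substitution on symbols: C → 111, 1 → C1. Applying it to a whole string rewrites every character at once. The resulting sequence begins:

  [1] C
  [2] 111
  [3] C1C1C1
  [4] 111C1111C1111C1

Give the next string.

C1C1C1111C1C1C1C1111C1C1C1C1111C1

φ(111C1111C1111C1) expands symbol-by-symbol to C1 C1 C1 111 C1 C1 C1 C1 111 C1 C1 C1 C1 111 C1; joining the 15 pieces gives the next term.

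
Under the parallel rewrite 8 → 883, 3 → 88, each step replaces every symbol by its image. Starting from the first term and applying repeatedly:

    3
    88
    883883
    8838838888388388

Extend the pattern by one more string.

Rewriting the 16 symbols of 8838838888388388 one by one yields 883 883 88 883 883 88 883 883 883 883 88 883 883 88 883 883; concatenated:

88388388883883888838838838838888388388883883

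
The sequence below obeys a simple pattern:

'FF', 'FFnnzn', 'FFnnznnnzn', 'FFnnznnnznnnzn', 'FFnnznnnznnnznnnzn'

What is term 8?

FFnnznnnznnnznnnznnnznnnznnnzn

Every step adds nnzn to the end: s(k+1) = s(k)·nnzn.
From FFnnznnnznnnznnnzn, 3 further steps: FFnnznnnznnnznnnzn → FFnnznnnznnnznnnznnnzn → FFnnznnnznnnznnnznnnznnnzn → (answer).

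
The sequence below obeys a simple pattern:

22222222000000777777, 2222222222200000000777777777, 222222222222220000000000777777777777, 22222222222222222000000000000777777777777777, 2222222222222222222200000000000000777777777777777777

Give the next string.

The n-th term is 3n+2 2's then 2n+2 0's then 3n 7's, where the shown terms are n = 2, 3, 4, 5, 6.
Setting n = 7 gives 23, 16, 21 characters in each block.

222222222222222222222220000000000000000777777777777777777777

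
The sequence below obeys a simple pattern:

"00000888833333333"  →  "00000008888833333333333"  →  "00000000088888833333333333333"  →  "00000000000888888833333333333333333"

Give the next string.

Each string has the form 0^{2n+1} 8^{n+2} 3^{3n+2}, where the shown terms are n = 2, 3, 4, 5.
For the next term, n = 6, so the run lengths are 13, 8, 20.

00000000000008888888833333333333333333333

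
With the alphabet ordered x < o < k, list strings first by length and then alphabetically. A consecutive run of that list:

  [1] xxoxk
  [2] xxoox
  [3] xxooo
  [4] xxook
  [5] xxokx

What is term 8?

xxkxx

Continuing the enumeration 3 steps past xxokx: xxokx → xxoko → xxokk → (answer).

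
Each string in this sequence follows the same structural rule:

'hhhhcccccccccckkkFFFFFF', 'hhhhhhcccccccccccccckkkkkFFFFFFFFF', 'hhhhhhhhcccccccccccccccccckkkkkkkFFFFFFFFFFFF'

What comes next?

The n-th term is 2n h's then 4n+2 c's then 2n-1 k's then 3n F's, where the shown terms are n = 2, 3, 4.
At n = 5 the blocks have lengths 10, 22, 9, 15.

hhhhhhhhhhcccccccccccccccccccccckkkkkkkkkFFFFFFFFFFFFFFF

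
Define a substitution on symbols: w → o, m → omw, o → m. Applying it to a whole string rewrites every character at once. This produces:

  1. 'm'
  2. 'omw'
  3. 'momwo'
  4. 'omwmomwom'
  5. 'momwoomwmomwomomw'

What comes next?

omwmomwommomwoomwmomwomomwmomwo

φ(momwoomwmomwomomw) expands symbol-by-symbol to omw m omw o m m omw o omw m omw o m omw m omw o; joining the 17 pieces gives the next term.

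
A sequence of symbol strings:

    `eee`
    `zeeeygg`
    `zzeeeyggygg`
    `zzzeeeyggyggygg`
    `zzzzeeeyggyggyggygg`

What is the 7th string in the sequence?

s(k+1) = z·s(k)·ygg, so each term gains z as a prefix and ygg as a suffix.
From zzzzeeeyggyggyggygg, 2 further steps: zzzzeeeyggyggyggygg → zzzzzeeeyggyggyggyggygg → (answer).

zzzzzzeeeyggyggyggyggyggygg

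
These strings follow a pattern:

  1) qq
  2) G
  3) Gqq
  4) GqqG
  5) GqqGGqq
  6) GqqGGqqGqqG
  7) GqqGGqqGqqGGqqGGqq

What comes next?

From term 3 onward, concatenate the last term with the second-to-last: G·qq = Gqq, Gqq·G = GqqG, …
So term 8 is GqqGGqqGqqGGqqGGqq·GqqGGqqGqqG.

GqqGGqqGqqGGqqGGqqGqqGGqqGqqG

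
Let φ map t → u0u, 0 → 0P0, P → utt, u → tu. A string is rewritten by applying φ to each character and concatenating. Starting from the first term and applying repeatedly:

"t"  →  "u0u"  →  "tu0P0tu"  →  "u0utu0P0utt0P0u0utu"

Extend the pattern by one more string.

Rewriting the 19 symbols of u0utu0P0utt0P0u0utu one by one yields tu 0P0 tu u0u tu 0P0 utt 0P0 tu u0u u0u 0P0 utt 0P0 tu 0P0 tu u0u tu; concatenated:

tu0P0tuu0utu0P0utt0P0tuu0uu0u0P0utt0P0tu0P0tuu0utu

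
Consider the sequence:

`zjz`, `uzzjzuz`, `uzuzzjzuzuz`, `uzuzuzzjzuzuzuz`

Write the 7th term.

uzuzuzuzuzuzzjzuzuzuzuzuzuz

Every step adds uz to the front and uz to the end of the previous string.
From uzuzuzzjzuzuzuz, 3 further steps: uzuzuzzjzuzuzuz → uzuzuzuzzjzuzuzuzuz → uzuzuzuzuzzjzuzuzuzuzuz → (answer).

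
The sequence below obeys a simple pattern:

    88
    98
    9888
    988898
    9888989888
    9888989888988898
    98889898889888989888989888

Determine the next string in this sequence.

988898988898889898889898889888989888988898

From term 3 onward, concatenate the last term with the second-to-last: 98·88 = 9888, 9888·98 = 988898, …
So term 8 is 98889898889888989888989888·9888989888988898.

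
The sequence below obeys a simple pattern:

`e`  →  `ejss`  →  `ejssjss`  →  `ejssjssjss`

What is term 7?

ejssjssjssjssjssjss

Every step adds jss to the end: s(k+1) = s(k)·jss.
From ejssjssjss, 3 further steps: ejssjssjss → ejssjssjssjss → ejssjssjssjssjss → (answer).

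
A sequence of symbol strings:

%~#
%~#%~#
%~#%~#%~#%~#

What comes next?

%~#%~#%~#%~#%~#%~#%~#%~#

s(k+1) = s(k)·s(k) — each term doubles the last.
So the next term is two copies of %~#%~#%~#%~#.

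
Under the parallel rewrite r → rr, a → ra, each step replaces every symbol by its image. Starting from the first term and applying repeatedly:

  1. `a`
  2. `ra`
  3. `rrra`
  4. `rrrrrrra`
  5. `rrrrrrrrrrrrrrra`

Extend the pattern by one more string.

rrrrrrrrrrrrrrrrrrrrrrrrrrrrrrra

Applying the rule to each of the 16 symbols of rrrrrrrrrrrrrrra gives the pieces rr rr rr rr rr rr rr rr rr rr rr rr rr rr rr ra, which concatenate to the answer.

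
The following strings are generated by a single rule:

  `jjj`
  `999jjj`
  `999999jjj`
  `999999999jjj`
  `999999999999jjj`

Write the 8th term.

999999999999999999999jjj

Each term is the previous one with 999 prepended.
From 999999999999jjj, 3 further steps: 999999999999jjj → 999999999999999jjj → 999999999999999999jjj → (answer).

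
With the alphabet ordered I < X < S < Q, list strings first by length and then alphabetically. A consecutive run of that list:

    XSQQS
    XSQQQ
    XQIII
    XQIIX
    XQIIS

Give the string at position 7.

XQIXI

Advancing 2 positions from XQIIS through XQIIS → XQIIQ reaches term 7.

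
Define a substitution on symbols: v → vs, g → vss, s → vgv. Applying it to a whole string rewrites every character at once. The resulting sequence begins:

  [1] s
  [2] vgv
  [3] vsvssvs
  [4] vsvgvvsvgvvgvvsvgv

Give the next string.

Rewriting the 18 symbols of vsvgvvsvgvvgvvsvgv one by one yields vs vgv vs vss vs vs vgv vs vss vs vs vss vs vs vgv vs vss vs; concatenated:

vsvgvvsvssvsvsvgvvsvssvsvsvssvsvsvgvvsvssvs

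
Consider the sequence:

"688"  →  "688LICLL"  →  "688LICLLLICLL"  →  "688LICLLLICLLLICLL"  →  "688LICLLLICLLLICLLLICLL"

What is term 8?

688LICLLLICLLLICLLLICLLLICLLLICLLLICLL

Every step adds LICLL to the end: s(k+1) = s(k)·LICLL.
From 688LICLLLICLLLICLLLICLL, 3 further steps: 688LICLLLICLLLICLLLICLL → 688LICLLLICLLLICLLLICLLLICLL → 688LICLLLICLLLICLLLICLLLICLLLICLL → (answer).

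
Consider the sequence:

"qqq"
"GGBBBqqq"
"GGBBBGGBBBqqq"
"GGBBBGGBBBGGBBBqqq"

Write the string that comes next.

Every step adds GGBBB at the front: s(k+1) = GGBBB·s(k).
Applying this once more to GGBBBGGBBBGGBBBqqq:

GGBBBGGBBBGGBBBGGBBBqqq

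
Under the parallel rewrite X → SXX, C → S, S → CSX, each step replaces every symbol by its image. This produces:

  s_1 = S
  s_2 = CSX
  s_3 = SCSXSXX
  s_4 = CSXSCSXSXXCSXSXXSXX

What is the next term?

Rewriting the 19 symbols of CSXSCSXSXXCSXSXXSXX one by one yields S CSX SXX CSX S CSX SXX CSX SXX SXX S CSX SXX CSX SXX SXX CSX SXX SXX; concatenated:

SCSXSXXCSXSCSXSXXCSXSXXSXXSCSXSXXCSXSXXSXXCSXSXXSXX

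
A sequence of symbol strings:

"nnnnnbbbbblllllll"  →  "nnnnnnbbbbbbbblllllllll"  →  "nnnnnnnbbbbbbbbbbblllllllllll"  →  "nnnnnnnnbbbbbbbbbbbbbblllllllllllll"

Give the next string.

nnnnnnnnnbbbbbbbbbbbbbbbbblllllllllllllll

Reading off run lengths: n runs 5, 6, 7, 8; b runs 5, 8, 11, 14; l runs 7, 9, 11, 13 — each is linear in n, where the shown terms are n = 2, 3, 4, 5.
For the next term, n = 6, so the run lengths are 9, 17, 15.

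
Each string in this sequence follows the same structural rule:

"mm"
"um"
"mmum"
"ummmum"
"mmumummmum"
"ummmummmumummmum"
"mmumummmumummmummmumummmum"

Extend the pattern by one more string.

From term 3 onward, concatenate the second-to-last term with the last: mm·um = mmum, um·mmum = ummmum, …
So term 8 is ummmummmumummmum·mmumummmumummmummmumummmum.

ummmummmumummmummmumummmumummmummmumummmum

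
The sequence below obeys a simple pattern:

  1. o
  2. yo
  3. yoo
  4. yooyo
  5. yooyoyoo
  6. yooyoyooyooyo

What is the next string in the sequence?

Each term (from the third on) is the previous term followed by the one before it: term 3 = yo·o = yoo.
Continuing: yooyoyooyooyo · yooyoyoo gives term 7.

yooyoyooyooyoyooyoyoo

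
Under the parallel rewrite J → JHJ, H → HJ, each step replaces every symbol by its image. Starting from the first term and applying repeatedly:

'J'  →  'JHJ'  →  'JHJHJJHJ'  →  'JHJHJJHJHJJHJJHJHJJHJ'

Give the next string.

Replace each of the 21 characters of JHJHJJHJHJJHJJHJHJJHJ in place — JHJ HJ JHJ HJ JHJ JHJ HJ JHJ HJ JHJ JHJ HJ JHJ JHJ HJ JHJ HJ JHJ JHJ HJ JHJ — and concatenate.

JHJHJJHJHJJHJJHJHJJHJHJJHJJHJHJJHJJHJHJJHJHJJHJJHJHJJHJ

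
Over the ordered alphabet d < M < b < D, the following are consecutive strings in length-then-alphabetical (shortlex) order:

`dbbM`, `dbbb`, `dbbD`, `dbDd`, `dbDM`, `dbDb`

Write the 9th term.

Advancing 3 positions from dbDb through dbDb → dbDD → dDdd reaches term 9.

dDdM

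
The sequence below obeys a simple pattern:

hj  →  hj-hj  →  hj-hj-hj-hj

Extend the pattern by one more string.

hj-hj-hj-hj-hj-hj-hj-hj

s(k+1) = s(k)·-·s(k) — each term doubles the last with '-' between the halves.
One more doubling of hj-hj-hj-hj gives the answer.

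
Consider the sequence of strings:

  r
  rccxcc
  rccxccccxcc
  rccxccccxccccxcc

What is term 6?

rccxccccxccccxccccxccccxcc

The strings grow by a fixed suffix ccxcc each time.
From rccxccccxccccxcc, 2 further steps: rccxccccxccccxcc → rccxccccxccccxccccxcc → (answer).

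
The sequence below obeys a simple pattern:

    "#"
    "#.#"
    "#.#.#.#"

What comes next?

#.#.#.#.#.#.#.#

s(k+1) = s(k)·.·s(k) — each term doubles the last with '.' between the halves.
So the next term is two copies of #.#.#.# with '.' between the halves.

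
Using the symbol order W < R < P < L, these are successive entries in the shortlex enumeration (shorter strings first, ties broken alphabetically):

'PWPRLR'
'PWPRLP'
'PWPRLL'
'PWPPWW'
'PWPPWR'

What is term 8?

PWPPRW

Stepping forward 3 times from PWPPWR: PWPPWR → PWPPWP → PWPPWL, then the target.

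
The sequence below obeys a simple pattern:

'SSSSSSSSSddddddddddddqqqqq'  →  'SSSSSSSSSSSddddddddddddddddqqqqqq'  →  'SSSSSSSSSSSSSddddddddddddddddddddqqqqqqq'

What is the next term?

Term n consists of 2n+3 S's, followed by 4n d's, followed by n+2 q's, where the shown terms are n = 3, 4, 5.
Setting n = 6 gives 15, 24, 8 characters in each block.

SSSSSSSSSSSSSSSddddddddddddddddddddddddqqqqqqqq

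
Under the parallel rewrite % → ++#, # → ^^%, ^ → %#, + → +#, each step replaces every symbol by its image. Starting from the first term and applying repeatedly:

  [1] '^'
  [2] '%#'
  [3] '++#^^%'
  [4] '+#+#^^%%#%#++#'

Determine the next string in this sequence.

Rewriting the 14 symbols of +#+#^^%%#%#++# one by one yields +# ^^% +# ^^% %# %# ++# ++# ^^% ++# ^^% +# +# ^^%; concatenated:

+#^^%+#^^%%#%#++#++#^^%++#^^%+#+#^^%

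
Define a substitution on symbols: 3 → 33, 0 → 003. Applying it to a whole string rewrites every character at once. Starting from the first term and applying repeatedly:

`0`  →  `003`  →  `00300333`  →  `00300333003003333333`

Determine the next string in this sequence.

Rewriting the 20 symbols of 00300333003003333333 one by one yields 003 003 33 003 003 33 33 33 003 003 33 003 003 33 33 33 33 33 33 33; concatenated:

003003330030033333330030033300300333333333333333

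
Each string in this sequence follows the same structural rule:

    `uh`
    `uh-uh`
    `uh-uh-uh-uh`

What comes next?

Every step duplicates the string with '-' between the halves.
So the next term is two copies of uh-uh-uh-uh with '-' between the halves.

uh-uh-uh-uh-uh-uh-uh-uh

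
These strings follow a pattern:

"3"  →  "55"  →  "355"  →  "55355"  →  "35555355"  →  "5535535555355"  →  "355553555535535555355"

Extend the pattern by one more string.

5535535555355355553555535535555355

From term 3 onward, concatenate the second-to-last term with the last: 3·55 = 355, 55·355 = 55355, …
So term 8 is 5535535555355·355553555535535555355.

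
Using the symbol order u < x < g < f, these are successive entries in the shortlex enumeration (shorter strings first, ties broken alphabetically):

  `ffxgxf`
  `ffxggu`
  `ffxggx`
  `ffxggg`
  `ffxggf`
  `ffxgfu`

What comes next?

ffxgfx

Find the rightmost character of ffxgfu below f, bump it to the next letter, and reset everything to its right to u.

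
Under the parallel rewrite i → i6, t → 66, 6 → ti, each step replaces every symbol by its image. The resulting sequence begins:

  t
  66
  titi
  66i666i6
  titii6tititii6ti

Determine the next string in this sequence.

Replace each of the 16 characters of titii6tititii6ti in place — 66 i6 66 i6 i6 ti 66 i6 66 i6 66 i6 i6 ti 66 i6 — and concatenate.

66i666i6i6ti66i666i666i6i6ti66i6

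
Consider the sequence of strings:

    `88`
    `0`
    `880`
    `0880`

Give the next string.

8800880

Each term (from the third on) is the two preceding terms concatenated in order: term 3 = 88·0 = 880.
Continuing: 880 · 0880 gives term 5.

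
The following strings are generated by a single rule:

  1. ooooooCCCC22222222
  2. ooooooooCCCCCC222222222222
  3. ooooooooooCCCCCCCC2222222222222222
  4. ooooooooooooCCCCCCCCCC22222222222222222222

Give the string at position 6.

ooooooooooooooooCCCCCCCCCCCCCC2222222222222222222222222222

Reading off run lengths: o runs 6, 8, 10, 12; C runs 4, 6, 8, 10; 2 runs 8, 12, 16, 20 — each is linear in n, where the shown terms are n = 2, 3, 4, 5.
Setting n = 7 gives 16, 14, 28 characters in each block.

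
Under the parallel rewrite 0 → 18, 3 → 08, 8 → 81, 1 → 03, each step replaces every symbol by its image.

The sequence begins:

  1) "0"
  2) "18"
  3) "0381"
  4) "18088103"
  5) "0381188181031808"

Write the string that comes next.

φ(0381188181031808) expands symbol-by-symbol to 18 08 81 03 03 81 81 03 81 03 18 08 03 81 18 81; joining the 16 pieces gives the next term.

18088103038181038103180803811881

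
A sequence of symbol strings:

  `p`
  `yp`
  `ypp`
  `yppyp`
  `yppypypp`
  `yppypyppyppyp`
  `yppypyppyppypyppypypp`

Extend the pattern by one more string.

yppypyppyppypyppypyppyppypyppyppyp

From term 3 onward, concatenate the last term with the second-to-last: yp·p = ypp, ypp·yp = yppyp, …
Continuing: yppypyppyppypyppypypp · yppypyppyppyp gives term 8.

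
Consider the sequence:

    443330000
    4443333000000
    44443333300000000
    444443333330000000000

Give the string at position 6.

44444443333333300000000000000

The n-th term is n 4's then n+1 3's then 2n 0's, where the shown terms are n = 2, 3, 4, 5.
For term 6, n = 7, so the run lengths are 7, 8, 14.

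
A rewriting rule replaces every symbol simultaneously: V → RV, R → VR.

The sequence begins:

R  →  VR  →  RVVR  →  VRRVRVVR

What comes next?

Expanding VRRVRVVR: V→RV, R→VR, R→VR, V→RV, R→VR, V→RV, V→RV, R→VR. Concatenated: RV VR VR RV VR RV RV VR.

RVVRVRRVVRRVRVVR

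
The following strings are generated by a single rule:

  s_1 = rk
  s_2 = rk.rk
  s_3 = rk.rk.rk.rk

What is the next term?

rk.rk.rk.rk.rk.rk.rk.rk

Each string is two copies of the previous one joined by '.'.
So the next term is two copies of rk.rk.rk.rk with '.' between the halves.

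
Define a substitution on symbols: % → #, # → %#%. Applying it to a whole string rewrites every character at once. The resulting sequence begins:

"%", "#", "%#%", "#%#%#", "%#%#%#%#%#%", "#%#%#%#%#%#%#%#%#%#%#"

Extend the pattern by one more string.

%#%#%#%#%#%#%#%#%#%#%#%#%#%#%#%#%#%#%#%#%#%

Replace each of the 21 characters of #%#%#%#%#%#%#%#%#%#%# in place — %#% # %#% # %#% # %#% # %#% # %#% # %#% # %#% # %#% # %#% # %#% — and concatenate.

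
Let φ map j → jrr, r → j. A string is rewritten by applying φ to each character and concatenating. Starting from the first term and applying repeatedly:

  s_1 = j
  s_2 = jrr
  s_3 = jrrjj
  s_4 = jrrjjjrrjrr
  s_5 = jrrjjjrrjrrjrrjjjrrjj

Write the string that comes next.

jrrjjjrrjrrjrrjjjrrjjjrrjjjrrjrrjrrjjjrrjrr

φ(jrrjjjrrjrrjrrjjjrrjj) expands symbol-by-symbol to jrr j j jrr jrr jrr j j jrr j j jrr j j jrr jrr jrr j j jrr jrr; joining the 21 pieces gives the next term.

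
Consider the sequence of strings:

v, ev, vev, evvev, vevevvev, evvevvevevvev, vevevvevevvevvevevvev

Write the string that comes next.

From term 3 onward, concatenate the second-to-last term with the last: v·ev = vev, ev·vev = evvev, …
So term 8 is evvevvevevvev·vevevvevevvevvevevvev.

evvevvevevvevvevevvevevvevvevevvev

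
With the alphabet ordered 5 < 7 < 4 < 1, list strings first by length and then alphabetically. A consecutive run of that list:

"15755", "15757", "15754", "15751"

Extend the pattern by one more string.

Find the rightmost character of 15751 below 1, bump it to the next letter, and reset everything to its right to 5.

15775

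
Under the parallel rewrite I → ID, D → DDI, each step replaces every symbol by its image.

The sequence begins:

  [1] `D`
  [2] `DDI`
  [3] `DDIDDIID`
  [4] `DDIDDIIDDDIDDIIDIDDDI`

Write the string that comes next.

Rewriting the 21 symbols of DDIDDIIDDDIDDIIDIDDDI one by one yields DDI DDI ID DDI DDI ID ID DDI DDI DDI ID DDI DDI ID ID DDI ID DDI DDI DDI ID; concatenated:

DDIDDIIDDDIDDIIDIDDDIDDIDDIIDDDIDDIIDIDDDIIDDDIDDIDDIID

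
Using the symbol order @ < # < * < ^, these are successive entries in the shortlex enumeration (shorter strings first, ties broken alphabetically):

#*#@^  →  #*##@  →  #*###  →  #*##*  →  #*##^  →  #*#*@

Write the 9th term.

Advancing 3 positions from #*#*@ through #*#*@ → #*#*# → #*#** reaches term 9.

#*#*^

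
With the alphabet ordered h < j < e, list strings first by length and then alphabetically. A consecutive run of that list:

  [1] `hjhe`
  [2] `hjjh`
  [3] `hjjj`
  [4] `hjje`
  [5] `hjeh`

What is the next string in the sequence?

hjej

Treat hjeh as a base-3 numeral over the given alphabet and add one, carrying through any trailing e's.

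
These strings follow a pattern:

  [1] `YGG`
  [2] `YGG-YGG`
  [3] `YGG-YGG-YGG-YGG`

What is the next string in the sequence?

YGG-YGG-YGG-YGG-YGG-YGG-YGG-YGG

s(k+1) = s(k)·-·s(k) — each term doubles the last with '-' between the halves.
One more doubling of YGG-YGG-YGG-YGG gives the answer.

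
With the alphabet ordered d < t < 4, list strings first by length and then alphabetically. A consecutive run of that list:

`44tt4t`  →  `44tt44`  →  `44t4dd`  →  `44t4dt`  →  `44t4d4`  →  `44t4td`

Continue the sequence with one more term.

The successor of 44t4td increments the rightmost position that isn't already 4 and resets every position after it to d.

44t4tt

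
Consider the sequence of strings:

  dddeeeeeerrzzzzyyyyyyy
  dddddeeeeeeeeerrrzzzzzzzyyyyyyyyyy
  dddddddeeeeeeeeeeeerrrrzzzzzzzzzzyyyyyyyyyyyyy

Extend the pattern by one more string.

Reading off run lengths: d runs 3, 5, 7; e runs 6, 9, 12; r runs 2, 3, 4; z runs 4, 7, 10; y runs 7, 10, 13 — each is linear in n, where the shown terms are n = 2, 3, 4.
Setting n = 5 gives 9, 15, 5, 13, 16 characters in each block.

dddddddddeeeeeeeeeeeeeeerrrrrzzzzzzzzzzzzzyyyyyyyyyyyyyyyy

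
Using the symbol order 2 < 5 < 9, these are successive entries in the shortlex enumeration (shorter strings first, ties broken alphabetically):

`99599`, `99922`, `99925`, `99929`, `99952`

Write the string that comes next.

Find the rightmost character of 99952 below 9, bump it to the next letter, and reset everything to its right to 2.

99955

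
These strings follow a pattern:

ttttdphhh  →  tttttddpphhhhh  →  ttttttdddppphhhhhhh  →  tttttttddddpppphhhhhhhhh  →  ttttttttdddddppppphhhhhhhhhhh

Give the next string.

tttttttttddddddpppppphhhhhhhhhhhhh

Term n consists of n+3 t's, followed by n d's, followed by n p's, followed by 2n+1 h's (n = 1, 2, …).
For the next term, n = 6, so the run lengths are 9, 6, 6, 13.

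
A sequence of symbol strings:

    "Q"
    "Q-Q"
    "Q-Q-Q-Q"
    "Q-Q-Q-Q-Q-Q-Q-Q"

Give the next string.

s(k+1) = s(k)·-·s(k) — each term doubles the last with '-' between the halves.
Doubling Q-Q-Q-Q-Q-Q-Q-Q with '-' between the halves:

Q-Q-Q-Q-Q-Q-Q-Q-Q-Q-Q-Q-Q-Q-Q-Q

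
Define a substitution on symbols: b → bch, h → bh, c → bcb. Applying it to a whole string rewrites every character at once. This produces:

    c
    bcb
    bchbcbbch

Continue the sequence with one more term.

Expanding bchbcbbch: b→bch, c→bcb, h→bh, b→bch, c→bcb, b→bch, b→bch, c→bcb, h→bh. Concatenated: bch bcb bh bch bcb bch bch bcb bh.

bchbcbbhbchbcbbchbchbcbbh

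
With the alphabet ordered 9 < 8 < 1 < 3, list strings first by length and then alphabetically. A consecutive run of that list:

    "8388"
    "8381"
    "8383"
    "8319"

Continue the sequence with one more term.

8318

Find the rightmost character of 8319 below 3, bump it to the next letter, and reset everything to its right to 9.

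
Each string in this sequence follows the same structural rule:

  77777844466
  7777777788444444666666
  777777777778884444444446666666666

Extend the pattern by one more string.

77777777777777888844444444444466666666666666

Reading off run lengths: 7 runs 5, 8, 11; 8 runs 1, 2, 3; 4 runs 3, 6, 9; 6 runs 2, 6, 10 — each is linear in n (n = 1, 2, …).
At n = 4 the blocks have lengths 14, 4, 12, 14.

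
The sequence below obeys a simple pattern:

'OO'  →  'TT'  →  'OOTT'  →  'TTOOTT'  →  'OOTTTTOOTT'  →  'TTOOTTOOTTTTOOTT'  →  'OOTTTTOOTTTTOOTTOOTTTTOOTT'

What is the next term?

TTOOTTOOTTTTOOTTOOTTTTOOTTTTOOTTOOTTTTOOTT

From term 3 onward, concatenate the second-to-last term with the last: OO·TT = OOTT, TT·OOTT = TTOOTT, …
So term 8 is TTOOTTOOTTTTOOTT·OOTTTTOOTTTTOOTTOOTTTTOOTT.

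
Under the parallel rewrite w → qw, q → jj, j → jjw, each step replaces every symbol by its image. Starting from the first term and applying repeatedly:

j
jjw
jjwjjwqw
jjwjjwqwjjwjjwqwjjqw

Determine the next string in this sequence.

Replace each of the 20 characters of jjwjjwqwjjwjjwqwjjqw in place — jjw jjw qw jjw jjw qw jj qw jjw jjw qw jjw jjw qw jj qw jjw jjw jj qw — and concatenate.

jjwjjwqwjjwjjwqwjjqwjjwjjwqwjjwjjwqwjjqwjjwjjwjjqw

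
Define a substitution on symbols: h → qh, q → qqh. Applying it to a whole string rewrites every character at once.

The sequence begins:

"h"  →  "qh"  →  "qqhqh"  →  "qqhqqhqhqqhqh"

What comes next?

Replace each of the 13 characters of qqhqqhqhqqhqh in place — qqh qqh qh qqh qqh qh qqh qh qqh qqh qh qqh qh — and concatenate.

qqhqqhqhqqhqqhqhqqhqhqqhqqhqhqqhqh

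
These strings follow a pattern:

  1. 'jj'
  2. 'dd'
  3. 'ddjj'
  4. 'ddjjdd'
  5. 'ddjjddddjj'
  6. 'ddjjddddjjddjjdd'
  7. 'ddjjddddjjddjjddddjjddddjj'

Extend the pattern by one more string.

ddjjddddjjddjjddddjjddddjjddjjddddjjddjjdd

From term 3 onward, concatenate the last term with the second-to-last: dd·jj = ddjj, ddjj·dd = ddjjdd, …
The next term joins ddjjddddjjddjjddddjjddddjj and ddjjddddjjddjjdd.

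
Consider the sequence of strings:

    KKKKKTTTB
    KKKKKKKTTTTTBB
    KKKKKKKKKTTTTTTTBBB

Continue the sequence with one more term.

KKKKKKKKKKKTTTTTTTTTBBBB

Each string has the form K^{2n+1} T^{2n-1} B^{n-1}, where the shown terms are n = 2, 3, 4.
Setting n = 5 gives 11, 9, 4 characters in each block.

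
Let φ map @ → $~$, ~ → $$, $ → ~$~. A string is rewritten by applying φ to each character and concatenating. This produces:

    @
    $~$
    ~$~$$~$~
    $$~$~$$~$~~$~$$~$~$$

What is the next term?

φ($$~$~$$~$~~$~$$~$~$$) expands symbol-by-symbol to ~$~ ~$~ $$ ~$~ $$ ~$~ ~$~ $$ ~$~ $$ $$ ~$~ $$ ~$~ ~$~ $$ ~$~ $$ ~$~ ~$~; joining the 20 pieces gives the next term.

~$~~$~$$~$~$$~$~~$~$$~$~$$$$~$~$$~$~~$~$$~$~$$~$~~$~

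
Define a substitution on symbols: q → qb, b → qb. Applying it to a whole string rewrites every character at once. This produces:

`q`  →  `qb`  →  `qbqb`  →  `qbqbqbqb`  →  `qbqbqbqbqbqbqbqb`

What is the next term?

qbqbqbqbqbqbqbqbqbqbqbqbqbqbqbqb

Applying the rule to each of the 16 symbols of qbqbqbqbqbqbqbqb gives the pieces qb qb qb qb qb qb qb qb qb qb qb qb qb qb qb qb, which concatenate to the answer.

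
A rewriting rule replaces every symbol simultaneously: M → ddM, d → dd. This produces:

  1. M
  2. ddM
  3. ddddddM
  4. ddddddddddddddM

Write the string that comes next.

φ(ddddddddddddddM) expands symbol-by-symbol to dd dd dd dd dd dd dd dd dd dd dd dd dd dd ddM; joining the 15 pieces gives the next term.

ddddddddddddddddddddddddddddddM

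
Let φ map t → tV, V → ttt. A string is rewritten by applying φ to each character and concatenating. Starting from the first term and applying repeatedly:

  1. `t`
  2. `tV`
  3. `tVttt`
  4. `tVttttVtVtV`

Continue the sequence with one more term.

tVttttVtVtVtVttttVttttVttt

Rewriting each symbol of tVttttVtVtV: t→tV, V→ttt, t→tV, t→tV, t→tV, t→tV, V→ttt, t→tV, V→ttt, t→tV, V→ttt, which concatenates to tV ttt tV tV tV tV ttt tV ttt tV ttt.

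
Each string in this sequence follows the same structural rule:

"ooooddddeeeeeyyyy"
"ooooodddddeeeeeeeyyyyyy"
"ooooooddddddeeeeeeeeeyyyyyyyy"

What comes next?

The n-th term is n+2 o's then n+2 d's then 2n+1 e's then 2n y's, where the shown terms are n = 2, 3, 4.
Setting n = 5 gives 7, 7, 11, 10 characters in each block.

ooooooodddddddeeeeeeeeeeeyyyyyyyyyy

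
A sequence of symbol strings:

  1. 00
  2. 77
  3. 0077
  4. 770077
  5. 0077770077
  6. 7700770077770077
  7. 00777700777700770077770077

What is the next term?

770077007777007700777700777700770077770077

This is a Fibonacci-style word recurrence s(k) = s(k−2)·s(k−1): e.g. 00·77 = 0077.
The next term joins 7700770077770077 and 00777700777700770077770077.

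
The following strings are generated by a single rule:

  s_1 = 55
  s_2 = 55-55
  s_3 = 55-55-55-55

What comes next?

s(k+1) = s(k)·-·s(k) — each term doubles the last with '-' between the halves.
Doubling 55-55-55-55 with '-' between the halves:

55-55-55-55-55-55-55-55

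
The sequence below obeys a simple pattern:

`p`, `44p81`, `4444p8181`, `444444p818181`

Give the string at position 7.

444444444444p818181818181

Every step adds 44 to the front and 81 to the end of the previous string.
From 444444p818181, 3 further steps: 444444p818181 → 44444444p81818181 → 4444444444p8181818181 → (answer).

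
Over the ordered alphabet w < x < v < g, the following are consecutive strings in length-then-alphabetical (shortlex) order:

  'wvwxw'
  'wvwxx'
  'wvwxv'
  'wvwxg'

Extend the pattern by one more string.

wvwvw

The successor of wvwxg increments the rightmost position that isn't already g and resets every position after it to w.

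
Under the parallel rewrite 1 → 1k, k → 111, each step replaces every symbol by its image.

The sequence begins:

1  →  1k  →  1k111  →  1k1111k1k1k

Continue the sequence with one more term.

1k1111k1k1k1k1111k1111k111

Rewriting each symbol of 1k1111k1k1k: 1→1k, k→111, 1→1k, 1→1k, 1→1k, 1→1k, k→111, 1→1k, k→111, 1→1k, k→111, which concatenates to 1k 111 1k 1k 1k 1k 111 1k 111 1k 111.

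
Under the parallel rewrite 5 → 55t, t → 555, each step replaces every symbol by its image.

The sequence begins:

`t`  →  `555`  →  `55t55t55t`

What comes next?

55t55t55555t55t55555t55t555

Expanding 55t55t55t: 5→55t, 5→55t, t→555, 5→55t, 5→55t, t→555, 5→55t, 5→55t, t→555. Concatenated: 55t 55t 555 55t 55t 555 55t 55t 555.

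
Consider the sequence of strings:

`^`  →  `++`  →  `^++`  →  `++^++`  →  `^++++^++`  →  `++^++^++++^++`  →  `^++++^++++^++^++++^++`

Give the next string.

From term 3 onward, concatenate the second-to-last term with the last: ^·++ = ^++, ++·^++ = ++^++, …
Continuing: ++^++^++++^++ · ^++++^++++^++^++++^++ gives term 8.

++^++^++++^++^++++^++++^++^++++^++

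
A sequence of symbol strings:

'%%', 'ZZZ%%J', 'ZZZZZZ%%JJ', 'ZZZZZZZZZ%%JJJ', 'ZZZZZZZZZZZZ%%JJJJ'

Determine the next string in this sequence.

ZZZZZZZZZZZZZZZ%%JJJJJ

Each term wraps the previous one in ZZZ on the left and J on the right.
One more step from ZZZZZZZZZZZZ%%JJJJ gives the answer.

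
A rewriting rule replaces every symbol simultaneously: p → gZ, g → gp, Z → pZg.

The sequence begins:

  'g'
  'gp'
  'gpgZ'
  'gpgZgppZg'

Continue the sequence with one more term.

gpgZgppZggpgZgZpZggp

Apply φ to gpgZgppZg symbol by symbol: g→gp, p→gZ, g→gp, Z→pZg, g→gp, p→gZ, p→gZ, Z→pZg, g→gp; joined: gp gZ gp pZg gp gZ gZ pZg gp.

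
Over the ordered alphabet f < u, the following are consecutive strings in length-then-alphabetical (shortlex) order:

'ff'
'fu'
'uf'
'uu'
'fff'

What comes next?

ffu

Find the rightmost character of fff below u, bump it to the next letter, and reset everything to its right to f.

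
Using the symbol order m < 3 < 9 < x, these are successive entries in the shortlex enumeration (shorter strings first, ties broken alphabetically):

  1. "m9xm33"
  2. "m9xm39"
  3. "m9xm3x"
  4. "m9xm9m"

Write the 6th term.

Continuing the enumeration 2 steps past m9xm9m: m9xm9m → m9xm93 → (answer).

m9xm99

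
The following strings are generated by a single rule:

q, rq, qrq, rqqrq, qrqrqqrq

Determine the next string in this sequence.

This is a Fibonacci-style word recurrence s(k) = s(k−2)·s(k−1): e.g. q·rq = qrq.
Continuing: rqqrq · qrqrqqrq gives term 6.

rqqrqqrqrqqrq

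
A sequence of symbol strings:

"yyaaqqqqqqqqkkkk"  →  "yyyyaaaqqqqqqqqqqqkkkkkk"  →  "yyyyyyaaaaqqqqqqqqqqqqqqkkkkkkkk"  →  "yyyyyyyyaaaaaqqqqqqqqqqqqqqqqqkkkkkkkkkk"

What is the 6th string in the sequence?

yyyyyyyyyyyyaaaaaaaqqqqqqqqqqqqqqqqqqqqqqqkkkkkkkkkkkkkk

Term n consists of 2n-2 y's, followed by n a's, followed by 3n+2 q's, followed by 2n k's, where the shown terms are n = 2, 3, 4, 5.
Setting n = 7 gives 12, 7, 23, 14 characters in each block.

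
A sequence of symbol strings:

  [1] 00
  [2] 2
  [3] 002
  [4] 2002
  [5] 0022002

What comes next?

Each term (from the third on) is the two preceding terms concatenated in order: term 3 = 00·2 = 002.
Continuing: 2002 · 0022002 gives term 6.

20020022002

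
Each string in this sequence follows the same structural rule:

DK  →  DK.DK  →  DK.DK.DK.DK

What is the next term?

Every step duplicates the string with '.' between the halves.
Doubling DK.DK.DK.DK with '.' between the halves:

DK.DK.DK.DK.DK.DK.DK.DK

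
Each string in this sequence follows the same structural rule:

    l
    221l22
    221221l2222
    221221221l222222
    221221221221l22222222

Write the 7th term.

s(k+1) = 221·s(k)·22, so each term gains 221 as a prefix and 22 as a suffix.
From 221221221221l22222222, 2 further steps: 221221221221l22222222 → 221221221221221l2222222222 → (answer).

221221221221221221l222222222222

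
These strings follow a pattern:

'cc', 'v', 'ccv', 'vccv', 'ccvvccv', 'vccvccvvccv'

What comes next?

This is a Fibonacci-style word recurrence s(k) = s(k−2)·s(k−1): e.g. cc·v = ccv.
The next term joins ccvvccv and vccvccvvccv.

ccvvccvvccvccvvccv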